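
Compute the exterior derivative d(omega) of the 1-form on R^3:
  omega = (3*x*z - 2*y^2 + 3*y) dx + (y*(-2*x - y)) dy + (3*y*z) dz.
d(omega) = (2*y - 3) dx ∧ dy + (-3*x) dx ∧ dz + (3*z) dy ∧ dz

For a 1-form omega = sum_i f_i dx_i, the exterior derivative is
  d(omega) = sum_{i < j} (∂f_j/∂x_i - ∂f_i/∂x_j) dx_i ∧ dx_j.
  coefficient of dx ∧ dy: ∂f_2/∂x - ∂f_1/∂y = ∂(y*(-2*x - y))/∂x - ∂(3*x*z - 2*y^2 + 3*y)/∂y = 2*y - 3
  coefficient of dx ∧ dz: ∂f_3/∂x - ∂f_1/∂z = ∂(3*y*z)/∂x - ∂(3*x*z - 2*y^2 + 3*y)/∂z = -3*x
  coefficient of dy ∧ dz: ∂f_3/∂y - ∂f_2/∂z = ∂(3*y*z)/∂y - ∂(y*(-2*x - y))/∂z = 3*z
Assembling: d(omega) = (2*y - 3) dx ∧ dy + (-3*x) dx ∧ dz + (3*z) dy ∧ dz.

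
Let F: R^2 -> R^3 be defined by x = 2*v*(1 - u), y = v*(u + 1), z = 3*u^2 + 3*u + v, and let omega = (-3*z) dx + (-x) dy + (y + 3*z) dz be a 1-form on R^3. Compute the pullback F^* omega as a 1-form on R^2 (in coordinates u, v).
F^* omega = (54*u^3 + 24*u^2*v + 81*u^2 + 2*u*v^2 + 45*u*v + 27*u + 4*v^2 + 12*v) du + (18*u^3 + 2*u^2*v + 9*u^2 + 7*u*v - 9*u - 4*v) dv

Using F^*(f dg) = (f ∘ F) d(g ∘ F), substitute each coordinate x_i by F_i(u, v) in f_i, and replace dx_i by d F_i = (∂F_i/∂u) du + (∂F_i/∂v) dv.
  For the x component: f_1(F) = -9*u^2 - 9*u - 3*v; d F_1 = (-2*v) du + (2 - 2*u) dv
  For the y component: f_2(F) = 2*v*(u - 1); d F_2 = (v) du + (u + 1) dv
  For the z component: f_3(F) = 9*u^2 + u*v + 9*u + 4*v; d F_3 = (6*u + 3) du + (1) dv
Combining and collecting du, dv coefficients:
  coeff of du: 54*u^3 + 24*u^2*v + 81*u^2 + 2*u*v^2 + 45*u*v + 27*u + 4*v^2 + 12*v
  coeff of dv: 18*u^3 + 2*u^2*v + 9*u^2 + 7*u*v - 9*u - 4*v
F^* omega = (54*u^3 + 24*u^2*v + 81*u^2 + 2*u*v^2 + 45*u*v + 27*u + 4*v^2 + 12*v) du + (18*u^3 + 2*u^2*v + 9*u^2 + 7*u*v - 9*u - 4*v) dv.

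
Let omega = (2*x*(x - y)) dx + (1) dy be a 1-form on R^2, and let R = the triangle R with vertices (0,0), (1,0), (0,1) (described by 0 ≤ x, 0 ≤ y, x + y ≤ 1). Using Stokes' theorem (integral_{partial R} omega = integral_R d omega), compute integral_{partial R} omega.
integral_(partial R) omega = 1/3

Stokes: integral_partial_R omega = integral_R d omega with d omega = (∂Q/∂x - ∂P/∂y) dx ∧ dy.
  ∂Q/∂x = 0
  ∂P/∂y = -2*x
  integrand = ∂Q/∂x - ∂P/∂y = 2*x.
Integrating over R: integral_0^1 integral_0^{1-x} (2*x) dy dx = 1/3.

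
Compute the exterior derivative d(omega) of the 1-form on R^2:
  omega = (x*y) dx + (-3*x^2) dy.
d(omega) = (-7*x) dx ∧ dy

For a 1-form omega = sum_i f_i dx_i, the exterior derivative is
  d(omega) = sum_{i < j} (∂f_j/∂x_i - ∂f_i/∂x_j) dx_i ∧ dx_j.
  coefficient of dx ∧ dy: ∂f_2/∂x - ∂f_1/∂y = ∂(-3*x^2)/∂x - ∂(x*y)/∂y = -7*x
Assembling: d(omega) = (-7*x) dx ∧ dy.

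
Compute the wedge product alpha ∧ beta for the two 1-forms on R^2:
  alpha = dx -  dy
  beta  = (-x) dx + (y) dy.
alpha ∧ beta = (-x + y) dx ∧ dy

Distribute the wedge, using dx_i ∧ dx_j = -dx_j ∧ dx_i and dx_i ∧ dx_i = 0. For each pair (i, j) with i < j, the coefficient of dx_i ∧ dx_j in alpha ∧ beta is (alpha_i * beta_j - alpha_j * beta_i). Collecting: alpha ∧ beta = (-x + y) dx ∧ dy.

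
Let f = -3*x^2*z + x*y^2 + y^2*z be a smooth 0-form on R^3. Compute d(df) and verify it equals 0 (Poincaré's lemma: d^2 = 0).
d(df) = 0

Step 1: df = sum_i (∂f/∂x_i) dx_i = (-6*x*z + y^2) dx + (2*y*(x + z)) dy + (-3*x^2 + y^2) dz.
Step 2: Apply d again. Using the 1-form formula, the coefficient of dx ∧ dy in d(df) is ∂^2 f/∂x ∂y - ∂^2 f/∂y ∂x = (2*y) - (2*y) = 0 (equality of mixed partials for smooth f).
Similarly for dx ∧ dz and dy ∧ dz — all coefficients vanish. So d(df) = 0.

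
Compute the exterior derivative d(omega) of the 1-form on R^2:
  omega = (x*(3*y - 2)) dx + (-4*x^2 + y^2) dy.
d(omega) = (-11*x) dx ∧ dy

For a 1-form omega = sum_i f_i dx_i, the exterior derivative is
  d(omega) = sum_{i < j} (∂f_j/∂x_i - ∂f_i/∂x_j) dx_i ∧ dx_j.
  coefficient of dx ∧ dy: ∂f_2/∂x - ∂f_1/∂y = ∂(-4*x^2 + y^2)/∂x - ∂(x*(3*y - 2))/∂y = -11*x
Assembling: d(omega) = (-11*x) dx ∧ dy.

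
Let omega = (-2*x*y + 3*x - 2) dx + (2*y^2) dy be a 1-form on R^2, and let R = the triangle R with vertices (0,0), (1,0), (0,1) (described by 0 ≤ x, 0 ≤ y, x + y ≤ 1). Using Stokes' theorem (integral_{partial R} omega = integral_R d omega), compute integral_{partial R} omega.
integral_(partial R) omega = 1/3

Stokes: integral_partial_R omega = integral_R d omega with d omega = (∂Q/∂x - ∂P/∂y) dx ∧ dy.
  ∂Q/∂x = 0
  ∂P/∂y = -2*x
  integrand = ∂Q/∂x - ∂P/∂y = 2*x.
Integrating over R: integral_0^1 integral_0^{1-x} (2*x) dy dx = 1/3.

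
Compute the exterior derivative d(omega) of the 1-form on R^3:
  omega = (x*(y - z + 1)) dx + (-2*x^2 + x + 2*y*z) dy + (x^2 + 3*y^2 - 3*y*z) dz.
d(omega) = (1 - 5*x) dx ∧ dy + (3*x) dx ∧ dz + (4*y - 3*z) dy ∧ dz

For a 1-form omega = sum_i f_i dx_i, the exterior derivative is
  d(omega) = sum_{i < j} (∂f_j/∂x_i - ∂f_i/∂x_j) dx_i ∧ dx_j.
  coefficient of dx ∧ dy: ∂f_2/∂x - ∂f_1/∂y = ∂(-2*x^2 + x + 2*y*z)/∂x - ∂(x*(y - z + 1))/∂y = 1 - 5*x
  coefficient of dx ∧ dz: ∂f_3/∂x - ∂f_1/∂z = ∂(x^2 + 3*y^2 - 3*y*z)/∂x - ∂(x*(y - z + 1))/∂z = 3*x
  coefficient of dy ∧ dz: ∂f_3/∂y - ∂f_2/∂z = ∂(x^2 + 3*y^2 - 3*y*z)/∂y - ∂(-2*x^2 + x + 2*y*z)/∂z = 4*y - 3*z
Assembling: d(omega) = (1 - 5*x) dx ∧ dy + (3*x) dx ∧ dz + (4*y - 3*z) dy ∧ dz.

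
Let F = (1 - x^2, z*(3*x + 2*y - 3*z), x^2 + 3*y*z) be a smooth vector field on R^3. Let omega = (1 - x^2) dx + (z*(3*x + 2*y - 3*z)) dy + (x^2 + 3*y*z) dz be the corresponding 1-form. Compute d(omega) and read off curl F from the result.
d(omega) = (-3*x - 2*y + 9*z) dy ∧ dz + (-2*x) dz ∧ dx + (3*z) dx ∧ dy; curl F = (-3*x - 2*y + 9*z, -2*x, 3*z)

d omega = sum_{i<j} (∂f_j/∂x_i - ∂f_i/∂x_j) dx_i ∧ dx_j. Under the identification (dy ∧ dz, dz ∧ dx, dx ∧ dy) ↔ (e_x, e_y, e_z), the coefficients are exactly the components of curl F. Compute:
  ∂R/∂y - ∂Q/∂z = (3*z) - (3*x + 2*y - 6*z) = -3*x - 2*y + 9*z
  ∂P/∂z - ∂R/∂x = (0) - (2*x) = -2*x
  ∂Q/∂x - ∂P/∂y = (3*z) - (0) = 3*z.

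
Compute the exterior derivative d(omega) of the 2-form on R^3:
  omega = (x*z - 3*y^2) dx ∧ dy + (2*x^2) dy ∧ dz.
d(omega) = (5*x) dx ∧ dy ∧ dz

For a 2-form omega = sum_{i<j} g_{ij} dx_i ∧ dx_j, the exterior derivative is
  d(omega) = sum_{i<j} d(g_{ij}) ∧ dx_i ∧ dx_j = sum_{i<j, k} (∂g_{ij}/∂x_k) dx_k ∧ dx_i ∧ dx_j.
Expand each term, using dx_k ∧ dx_i ∧ dx_j = sgn(permutation) dx_{(a)} ∧ dx_{(b)} ∧ dx_{(c)} with (a < b < c) sorted:
  d(x*z - 3*y^2) includes (∂/∂z)(x*z - 3*y^2) dz = (x) dz, which multiplied by dx ∧ dy gives (x) dx ∧ dy ∧ dz
  d(2*x^2) includes (∂/∂x)(2*x^2) dx = (4*x) dx, which multiplied by dy ∧ dz gives (4*x) dx ∧ dy ∧ dz
Collecting like 3-forms: d(omega) = (5*x) dx ∧ dy ∧ dz.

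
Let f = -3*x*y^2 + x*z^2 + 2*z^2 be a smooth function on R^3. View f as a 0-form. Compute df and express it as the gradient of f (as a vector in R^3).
df = (-3*y^2 + z^2) dx + (-6*x*y) dy + (2*z*(x + 2)) dz; grad f = (-3*y^2 + z^2, -6*x*y, 2*z*(x + 2))

For a 0-form f, d f = (∂f/∂x) dx + (∂f/∂y) dy + (∂f/∂z) dz. The components of the vector representation are exactly the entries of grad f in Cartesian coordinates:
  ∂f/∂x = -3*y^2 + z^2
  ∂f/∂y = -6*x*y
  ∂f/∂z = 2*z*(x + 2).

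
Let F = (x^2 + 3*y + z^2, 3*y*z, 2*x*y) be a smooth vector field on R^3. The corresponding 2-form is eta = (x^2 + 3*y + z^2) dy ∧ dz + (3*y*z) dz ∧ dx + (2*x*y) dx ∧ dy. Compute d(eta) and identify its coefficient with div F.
d(eta) = (2*x + 3*z) dx ∧ dy ∧ dz; div F = 2*x + 3*z

For a 2-form in R^3 of the form above, applying d gives a 3-form with coefficient ∂P/∂x + ∂Q/∂y + ∂R/∂z:
  ∂P/∂x = 2*x
  ∂Q/∂y = 3*z
  ∂R/∂z = 0
Sum = 2*x + 3*z, which is exactly div F.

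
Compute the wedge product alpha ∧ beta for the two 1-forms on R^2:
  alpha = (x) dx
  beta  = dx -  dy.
alpha ∧ beta = (-x) dx ∧ dy

Distribute the wedge, using dx_i ∧ dx_j = -dx_j ∧ dx_i and dx_i ∧ dx_i = 0. For each pair (i, j) with i < j, the coefficient of dx_i ∧ dx_j in alpha ∧ beta is (alpha_i * beta_j - alpha_j * beta_i). Collecting: alpha ∧ beta = (-x) dx ∧ dy.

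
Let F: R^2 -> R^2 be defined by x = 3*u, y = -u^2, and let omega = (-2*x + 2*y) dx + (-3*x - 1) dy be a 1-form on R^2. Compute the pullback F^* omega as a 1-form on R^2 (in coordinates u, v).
F^* omega = (4*u*(3*u - 4)) du

Using F^*(f dg) = (f ∘ F) d(g ∘ F), substitute each coordinate x_i by F_i(u, v) in f_i, and replace dx_i by d F_i = (∂F_i/∂u) du + (∂F_i/∂v) dv.
  For the x component: f_1(F) = 2*u*(-u - 3); d F_1 = (3) du + (0) dv
  For the y component: f_2(F) = -9*u - 1; d F_2 = (-2*u) du + (0) dv
Combining and collecting du, dv coefficients:
  coeff of du: 4*u*(3*u - 4)
  coeff of dv: 0
F^* omega = (4*u*(3*u - 4)) du.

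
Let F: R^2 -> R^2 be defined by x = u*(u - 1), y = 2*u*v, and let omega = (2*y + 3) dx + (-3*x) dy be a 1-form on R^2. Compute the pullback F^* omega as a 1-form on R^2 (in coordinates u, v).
F^* omega = (2*u^2*v + 2*u*v + 6*u - 3) du + (6*u^2*(1 - u)) dv

Using F^*(f dg) = (f ∘ F) d(g ∘ F), substitute each coordinate x_i by F_i(u, v) in f_i, and replace dx_i by d F_i = (∂F_i/∂u) du + (∂F_i/∂v) dv.
  For the x component: f_1(F) = 4*u*v + 3; d F_1 = (2*u - 1) du + (0) dv
  For the y component: f_2(F) = 3*u*(1 - u); d F_2 = (2*v) du + (2*u) dv
Combining and collecting du, dv coefficients:
  coeff of du: 2*u^2*v + 2*u*v + 6*u - 3
  coeff of dv: 6*u^2*(1 - u)
F^* omega = (2*u^2*v + 2*u*v + 6*u - 3) du + (6*u^2*(1 - u)) dv.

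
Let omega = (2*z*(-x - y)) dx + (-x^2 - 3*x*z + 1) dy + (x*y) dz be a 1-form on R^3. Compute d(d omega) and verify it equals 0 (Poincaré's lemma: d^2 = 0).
d(d omega) = 0

Step 1: d omega = sum_{i<j} (∂f_j/∂x_i - ∂f_i/∂x_j) dx_i ∧ dx_j:
  coeff of dx ∧ dy: -2*x - z
  coeff of dx ∧ dz: 2*x + 3*y
  coeff of dy ∧ dz: 4*x
Step 2: Apply d again to each 2-form coefficient. The only possible 3-form in R^3 is dx ∧ dy ∧ dz, with coefficient
  ∂(coeff of dy∧dz)/∂x - ∂(coeff of dx∧dz)/∂y + ∂(coeff of dx∧dy)/∂z
  = ∂/∂x (4*x) - ∂/∂y (2*x + 3*y) + ∂/∂z (-2*x - z).
Each of these terms simplifies to sums of mixed partials that cancel in pairs. The result is 0 (by equality of mixed partials for smooth functions — Schwarz / Clairaut).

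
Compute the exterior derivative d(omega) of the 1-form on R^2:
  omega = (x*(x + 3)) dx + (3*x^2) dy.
d(omega) = (6*x) dx ∧ dy

For a 1-form omega = sum_i f_i dx_i, the exterior derivative is
  d(omega) = sum_{i < j} (∂f_j/∂x_i - ∂f_i/∂x_j) dx_i ∧ dx_j.
  coefficient of dx ∧ dy: ∂f_2/∂x - ∂f_1/∂y = ∂(3*x^2)/∂x - ∂(x*(x + 3))/∂y = 6*x
Assembling: d(omega) = (6*x) dx ∧ dy.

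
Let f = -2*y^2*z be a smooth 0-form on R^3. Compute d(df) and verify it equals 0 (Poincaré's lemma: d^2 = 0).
d(df) = 0

Step 1: df = sum_i (∂f/∂x_i) dx_i = (0) dx + (-4*y*z) dy + (-2*y^2) dz.
Step 2: Apply d again. Using the 1-form formula, the coefficient of dx ∧ dy in d(df) is ∂^2 f/∂x ∂y - ∂^2 f/∂y ∂x = (0) - (0) = 0 (equality of mixed partials for smooth f).
Similarly for dx ∧ dz and dy ∧ dz — all coefficients vanish. So d(df) = 0.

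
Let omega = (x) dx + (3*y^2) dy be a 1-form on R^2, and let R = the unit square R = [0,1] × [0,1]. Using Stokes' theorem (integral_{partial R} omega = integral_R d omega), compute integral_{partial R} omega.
integral_(partial R) omega = 0

Stokes: integral_partial_R omega = integral_R d omega with d omega = (∂Q/∂x - ∂P/∂y) dx ∧ dy.
  ∂Q/∂x = 0
  ∂P/∂y = 0
  integrand = ∂Q/∂x - ∂P/∂y = 0.
Integrating over R: integral_0^1 integral_0^1 (0) dx dy = 0.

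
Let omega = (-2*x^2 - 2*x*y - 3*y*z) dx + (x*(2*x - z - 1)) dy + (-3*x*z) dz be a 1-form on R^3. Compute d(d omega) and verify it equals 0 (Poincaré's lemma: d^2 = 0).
d(d omega) = 0

Step 1: d omega = sum_{i<j} (∂f_j/∂x_i - ∂f_i/∂x_j) dx_i ∧ dx_j:
  coeff of dx ∧ dy: 6*x + 2*z - 1
  coeff of dx ∧ dz: 3*y - 3*z
  coeff of dy ∧ dz: x
Step 2: Apply d again to each 2-form coefficient. The only possible 3-form in R^3 is dx ∧ dy ∧ dz, with coefficient
  ∂(coeff of dy∧dz)/∂x - ∂(coeff of dx∧dz)/∂y + ∂(coeff of dx∧dy)/∂z
  = ∂/∂x (x) - ∂/∂y (3*y - 3*z) + ∂/∂z (6*x + 2*z - 1).
Each of these terms simplifies to sums of mixed partials that cancel in pairs. The result is 0 (by equality of mixed partials for smooth functions — Schwarz / Clairaut).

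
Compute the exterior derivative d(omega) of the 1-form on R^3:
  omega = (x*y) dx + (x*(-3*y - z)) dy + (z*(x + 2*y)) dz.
d(omega) = (-x - 3*y - z) dx ∧ dy + (z) dx ∧ dz + (x + 2*z) dy ∧ dz

For a 1-form omega = sum_i f_i dx_i, the exterior derivative is
  d(omega) = sum_{i < j} (∂f_j/∂x_i - ∂f_i/∂x_j) dx_i ∧ dx_j.
  coefficient of dx ∧ dy: ∂f_2/∂x - ∂f_1/∂y = ∂(x*(-3*y - z))/∂x - ∂(x*y)/∂y = -x - 3*y - z
  coefficient of dx ∧ dz: ∂f_3/∂x - ∂f_1/∂z = ∂(z*(x + 2*y))/∂x - ∂(x*y)/∂z = z
  coefficient of dy ∧ dz: ∂f_3/∂y - ∂f_2/∂z = ∂(z*(x + 2*y))/∂y - ∂(x*(-3*y - z))/∂z = x + 2*z
Assembling: d(omega) = (-x - 3*y - z) dx ∧ dy + (z) dx ∧ dz + (x + 2*z) dy ∧ dz.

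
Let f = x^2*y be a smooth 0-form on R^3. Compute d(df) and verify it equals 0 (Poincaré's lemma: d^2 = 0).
d(df) = 0

Step 1: df = sum_i (∂f/∂x_i) dx_i = (2*x*y) dx + (x^2) dy + (0) dz.
Step 2: Apply d again. Using the 1-form formula, the coefficient of dx ∧ dy in d(df) is ∂^2 f/∂x ∂y - ∂^2 f/∂y ∂x = (2*x) - (2*x) = 0 (equality of mixed partials for smooth f).
Similarly for dx ∧ dz and dy ∧ dz — all coefficients vanish. So d(df) = 0.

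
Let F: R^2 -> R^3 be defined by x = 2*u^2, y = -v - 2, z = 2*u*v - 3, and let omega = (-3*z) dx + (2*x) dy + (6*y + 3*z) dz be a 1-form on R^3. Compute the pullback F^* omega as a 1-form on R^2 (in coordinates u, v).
F^* omega = (-24*u^2*v + 12*u*v^2 + 36*u - 12*v^2 - 42*v) du + (2*u*(6*u*v - 2*u - 6*v - 21)) dv

Using F^*(f dg) = (f ∘ F) d(g ∘ F), substitute each coordinate x_i by F_i(u, v) in f_i, and replace dx_i by d F_i = (∂F_i/∂u) du + (∂F_i/∂v) dv.
  For the x component: f_1(F) = -6*u*v + 9; d F_1 = (4*u) du + (0) dv
  For the y component: f_2(F) = 4*u^2; d F_2 = (0) du + (-1) dv
  For the z component: f_3(F) = 6*u*v - 6*v - 21; d F_3 = (2*v) du + (2*u) dv
Combining and collecting du, dv coefficients:
  coeff of du: -24*u^2*v + 12*u*v^2 + 36*u - 12*v^2 - 42*v
  coeff of dv: 2*u*(6*u*v - 2*u - 6*v - 21)
F^* omega = (-24*u^2*v + 12*u*v^2 + 36*u - 12*v^2 - 42*v) du + (2*u*(6*u*v - 2*u - 6*v - 21)) dv.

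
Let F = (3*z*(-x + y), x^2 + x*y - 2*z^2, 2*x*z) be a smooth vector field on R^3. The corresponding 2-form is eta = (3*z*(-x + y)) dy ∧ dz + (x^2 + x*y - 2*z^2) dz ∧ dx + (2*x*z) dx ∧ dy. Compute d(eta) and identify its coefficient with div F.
d(eta) = (3*x - 3*z) dx ∧ dy ∧ dz; div F = 3*x - 3*z

For a 2-form in R^3 of the form above, applying d gives a 3-form with coefficient ∂P/∂x + ∂Q/∂y + ∂R/∂z:
  ∂P/∂x = -3*z
  ∂Q/∂y = x
  ∂R/∂z = 2*x
Sum = 3*x - 3*z, which is exactly div F.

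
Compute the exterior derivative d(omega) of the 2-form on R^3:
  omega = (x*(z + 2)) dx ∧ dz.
d(omega) = 0

For a 2-form omega = sum_{i<j} g_{ij} dx_i ∧ dx_j, the exterior derivative is
  d(omega) = sum_{i<j} d(g_{ij}) ∧ dx_i ∧ dx_j = sum_{i<j, k} (∂g_{ij}/∂x_k) dx_k ∧ dx_i ∧ dx_j.
Expand each term, using dx_k ∧ dx_i ∧ dx_j = sgn(permutation) dx_{(a)} ∧ dx_{(b)} ∧ dx_{(c)} with (a < b < c) sorted:

Collecting like 3-forms: d(omega) = 0.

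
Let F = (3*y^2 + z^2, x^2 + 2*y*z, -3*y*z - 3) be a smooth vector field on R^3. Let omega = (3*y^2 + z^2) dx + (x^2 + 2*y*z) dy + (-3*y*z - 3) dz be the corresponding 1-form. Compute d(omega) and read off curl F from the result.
d(omega) = (-2*y - 3*z) dy ∧ dz + (2*z) dz ∧ dx + (2*x - 6*y) dx ∧ dy; curl F = (-2*y - 3*z, 2*z, 2*x - 6*y)

d omega = sum_{i<j} (∂f_j/∂x_i - ∂f_i/∂x_j) dx_i ∧ dx_j. Under the identification (dy ∧ dz, dz ∧ dx, dx ∧ dy) ↔ (e_x, e_y, e_z), the coefficients are exactly the components of curl F. Compute:
  ∂R/∂y - ∂Q/∂z = (-3*z) - (2*y) = -2*y - 3*z
  ∂P/∂z - ∂R/∂x = (2*z) - (0) = 2*z
  ∂Q/∂x - ∂P/∂y = (2*x) - (6*y) = 2*x - 6*y.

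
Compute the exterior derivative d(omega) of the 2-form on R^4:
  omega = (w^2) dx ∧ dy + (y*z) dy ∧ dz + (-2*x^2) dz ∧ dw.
d(omega) = (2*w) dx ∧ dy ∧ dw + (-4*x) dx ∧ dz ∧ dw

For a 2-form omega = sum_{i<j} g_{ij} dx_i ∧ dx_j, the exterior derivative is
  d(omega) = sum_{i<j} d(g_{ij}) ∧ dx_i ∧ dx_j = sum_{i<j, k} (∂g_{ij}/∂x_k) dx_k ∧ dx_i ∧ dx_j.
Expand each term, using dx_k ∧ dx_i ∧ dx_j = sgn(permutation) dx_{(a)} ∧ dx_{(b)} ∧ dx_{(c)} with (a < b < c) sorted:
  d(w^2) includes (∂/∂w)(w^2) dw = (2*w) dw, which multiplied by dx ∧ dy gives (2*w) dx ∧ dy ∧ dw
  d(-2*x^2) includes (∂/∂x)(-2*x^2) dx = (-4*x) dx, which multiplied by dz ∧ dw gives (-4*x) dx ∧ dz ∧ dw
Collecting like 3-forms: d(omega) = (2*w) dx ∧ dy ∧ dw + (-4*x) dx ∧ dz ∧ dw.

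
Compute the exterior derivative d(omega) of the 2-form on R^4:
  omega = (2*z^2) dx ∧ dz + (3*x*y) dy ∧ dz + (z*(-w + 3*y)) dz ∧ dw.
d(omega) = (3*y) dx ∧ dy ∧ dz + (3*z) dy ∧ dz ∧ dw

For a 2-form omega = sum_{i<j} g_{ij} dx_i ∧ dx_j, the exterior derivative is
  d(omega) = sum_{i<j} d(g_{ij}) ∧ dx_i ∧ dx_j = sum_{i<j, k} (∂g_{ij}/∂x_k) dx_k ∧ dx_i ∧ dx_j.
Expand each term, using dx_k ∧ dx_i ∧ dx_j = sgn(permutation) dx_{(a)} ∧ dx_{(b)} ∧ dx_{(c)} with (a < b < c) sorted:
  d(3*x*y) includes (∂/∂x)(3*x*y) dx = (3*y) dx, which multiplied by dy ∧ dz gives (3*y) dx ∧ dy ∧ dz
  d(z*(-w + 3*y)) includes (∂/∂y)(z*(-w + 3*y)) dy = (3*z) dy, which multiplied by dz ∧ dw gives (3*z) dy ∧ dz ∧ dw
Collecting like 3-forms: d(omega) = (3*y) dx ∧ dy ∧ dz + (3*z) dy ∧ dz ∧ dw.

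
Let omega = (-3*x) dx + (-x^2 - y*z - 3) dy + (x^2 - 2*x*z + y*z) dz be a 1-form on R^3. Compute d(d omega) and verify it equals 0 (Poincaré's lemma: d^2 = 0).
d(d omega) = 0

Step 1: d omega = sum_{i<j} (∂f_j/∂x_i - ∂f_i/∂x_j) dx_i ∧ dx_j:
  coeff of dx ∧ dy: -2*x
  coeff of dx ∧ dz: 2*x - 2*z
  coeff of dy ∧ dz: y + z
Step 2: Apply d again to each 2-form coefficient. The only possible 3-form in R^3 is dx ∧ dy ∧ dz, with coefficient
  ∂(coeff of dy∧dz)/∂x - ∂(coeff of dx∧dz)/∂y + ∂(coeff of dx∧dy)/∂z
  = ∂/∂x (y + z) - ∂/∂y (2*x - 2*z) + ∂/∂z (-2*x).
Each of these terms simplifies to sums of mixed partials that cancel in pairs. The result is 0 (by equality of mixed partials for smooth functions — Schwarz / Clairaut).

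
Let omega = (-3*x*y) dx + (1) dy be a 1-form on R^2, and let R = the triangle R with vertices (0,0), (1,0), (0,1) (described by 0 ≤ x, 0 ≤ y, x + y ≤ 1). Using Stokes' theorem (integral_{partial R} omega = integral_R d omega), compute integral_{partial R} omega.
integral_(partial R) omega = 1/2

Stokes: integral_partial_R omega = integral_R d omega with d omega = (∂Q/∂x - ∂P/∂y) dx ∧ dy.
  ∂Q/∂x = 0
  ∂P/∂y = -3*x
  integrand = ∂Q/∂x - ∂P/∂y = 3*x.
Integrating over R: integral_0^1 integral_0^{1-x} (3*x) dy dx = 1/2.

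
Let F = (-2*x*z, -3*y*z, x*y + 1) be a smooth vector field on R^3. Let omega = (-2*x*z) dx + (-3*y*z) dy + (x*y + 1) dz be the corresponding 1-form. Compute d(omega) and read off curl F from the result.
d(omega) = (x + 3*y) dy ∧ dz + (-2*x - y) dz ∧ dx + (0) dx ∧ dy; curl F = (x + 3*y, -2*x - y, 0)

d omega = sum_{i<j} (∂f_j/∂x_i - ∂f_i/∂x_j) dx_i ∧ dx_j. Under the identification (dy ∧ dz, dz ∧ dx, dx ∧ dy) ↔ (e_x, e_y, e_z), the coefficients are exactly the components of curl F. Compute:
  ∂R/∂y - ∂Q/∂z = (x) - (-3*y) = x + 3*y
  ∂P/∂z - ∂R/∂x = (-2*x) - (y) = -2*x - y
  ∂Q/∂x - ∂P/∂y = (0) - (0) = 0.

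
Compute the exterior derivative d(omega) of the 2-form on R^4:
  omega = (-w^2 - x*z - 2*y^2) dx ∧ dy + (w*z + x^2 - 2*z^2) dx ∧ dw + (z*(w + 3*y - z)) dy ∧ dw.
d(omega) = (-x) dx ∧ dy ∧ dz + (-2*w) dx ∧ dy ∧ dw + (-w + 4*z) dx ∧ dz ∧ dw + (-w - 3*y + 2*z) dy ∧ dz ∧ dw

For a 2-form omega = sum_{i<j} g_{ij} dx_i ∧ dx_j, the exterior derivative is
  d(omega) = sum_{i<j} d(g_{ij}) ∧ dx_i ∧ dx_j = sum_{i<j, k} (∂g_{ij}/∂x_k) dx_k ∧ dx_i ∧ dx_j.
Expand each term, using dx_k ∧ dx_i ∧ dx_j = sgn(permutation) dx_{(a)} ∧ dx_{(b)} ∧ dx_{(c)} with (a < b < c) sorted:
  d(-w^2 - x*z - 2*y^2) includes (∂/∂z)(-w^2 - x*z - 2*y^2) dz = (-x) dz, which multiplied by dx ∧ dy gives (-x) dx ∧ dy ∧ dz
  d(-w^2 - x*z - 2*y^2) includes (∂/∂w)(-w^2 - x*z - 2*y^2) dw = (-2*w) dw, which multiplied by dx ∧ dy gives (-2*w) dx ∧ dy ∧ dw
  d(w*z + x^2 - 2*z^2) includes (∂/∂z)(w*z + x^2 - 2*z^2) dz = (w - 4*z) dz, which multiplied by dx ∧ dw gives (-w + 4*z) dx ∧ dz ∧ dw
  d(z*(w + 3*y - z)) includes (∂/∂z)(z*(w + 3*y - z)) dz = (w + 3*y - 2*z) dz, which multiplied by dy ∧ dw gives (-w - 3*y + 2*z) dy ∧ dz ∧ dw
Collecting like 3-forms: d(omega) = (-x) dx ∧ dy ∧ dz + (-2*w) dx ∧ dy ∧ dw + (-w + 4*z) dx ∧ dz ∧ dw + (-w - 3*y + 2*z) dy ∧ dz ∧ dw.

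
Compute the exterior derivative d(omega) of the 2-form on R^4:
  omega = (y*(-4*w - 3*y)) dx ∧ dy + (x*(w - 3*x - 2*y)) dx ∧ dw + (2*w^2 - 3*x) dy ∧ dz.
d(omega) = (2*x - 4*y) dx ∧ dy ∧ dw + (-3) dx ∧ dy ∧ dz + (4*w) dy ∧ dz ∧ dw

For a 2-form omega = sum_{i<j} g_{ij} dx_i ∧ dx_j, the exterior derivative is
  d(omega) = sum_{i<j} d(g_{ij}) ∧ dx_i ∧ dx_j = sum_{i<j, k} (∂g_{ij}/∂x_k) dx_k ∧ dx_i ∧ dx_j.
Expand each term, using dx_k ∧ dx_i ∧ dx_j = sgn(permutation) dx_{(a)} ∧ dx_{(b)} ∧ dx_{(c)} with (a < b < c) sorted:
  d(y*(-4*w - 3*y)) includes (∂/∂w)(y*(-4*w - 3*y)) dw = (-4*y) dw, which multiplied by dx ∧ dy gives (-4*y) dx ∧ dy ∧ dw
  d(x*(w - 3*x - 2*y)) includes (∂/∂y)(x*(w - 3*x - 2*y)) dy = (-2*x) dy, which multiplied by dx ∧ dw gives (2*x) dx ∧ dy ∧ dw
  d(2*w^2 - 3*x) includes (∂/∂x)(2*w^2 - 3*x) dx = (-3) dx, which multiplied by dy ∧ dz gives (-3) dx ∧ dy ∧ dz
  d(2*w^2 - 3*x) includes (∂/∂w)(2*w^2 - 3*x) dw = (4*w) dw, which multiplied by dy ∧ dz gives (4*w) dy ∧ dz ∧ dw
Collecting like 3-forms: d(omega) = (2*x - 4*y) dx ∧ dy ∧ dw + (-3) dx ∧ dy ∧ dz + (4*w) dy ∧ dz ∧ dw.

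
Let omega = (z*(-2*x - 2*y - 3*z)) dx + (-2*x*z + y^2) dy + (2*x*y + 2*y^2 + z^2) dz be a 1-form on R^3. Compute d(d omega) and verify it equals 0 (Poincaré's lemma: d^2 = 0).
d(d omega) = 0

Step 1: d omega = sum_{i<j} (∂f_j/∂x_i - ∂f_i/∂x_j) dx_i ∧ dx_j:
  coeff of dx ∧ dy: 0
  coeff of dx ∧ dz: 2*x + 4*y + 6*z
  coeff of dy ∧ dz: 4*x + 4*y
Step 2: Apply d again to each 2-form coefficient. The only possible 3-form in R^3 is dx ∧ dy ∧ dz, with coefficient
  ∂(coeff of dy∧dz)/∂x - ∂(coeff of dx∧dz)/∂y + ∂(coeff of dx∧dy)/∂z
  = ∂/∂x (4*x + 4*y) - ∂/∂y (2*x + 4*y + 6*z) + ∂/∂z (0).
Each of these terms simplifies to sums of mixed partials that cancel in pairs. The result is 0 (by equality of mixed partials for smooth functions — Schwarz / Clairaut).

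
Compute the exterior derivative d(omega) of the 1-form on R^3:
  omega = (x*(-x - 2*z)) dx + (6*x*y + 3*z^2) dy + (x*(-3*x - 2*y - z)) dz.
d(omega) = (6*y) dx ∧ dy + (-4*x - 2*y - z) dx ∧ dz + (-2*x - 6*z) dy ∧ dz

For a 1-form omega = sum_i f_i dx_i, the exterior derivative is
  d(omega) = sum_{i < j} (∂f_j/∂x_i - ∂f_i/∂x_j) dx_i ∧ dx_j.
  coefficient of dx ∧ dy: ∂f_2/∂x - ∂f_1/∂y = ∂(6*x*y + 3*z^2)/∂x - ∂(x*(-x - 2*z))/∂y = 6*y
  coefficient of dx ∧ dz: ∂f_3/∂x - ∂f_1/∂z = ∂(x*(-3*x - 2*y - z))/∂x - ∂(x*(-x - 2*z))/∂z = -4*x - 2*y - z
  coefficient of dy ∧ dz: ∂f_3/∂y - ∂f_2/∂z = ∂(x*(-3*x - 2*y - z))/∂y - ∂(6*x*y + 3*z^2)/∂z = -2*x - 6*z
Assembling: d(omega) = (6*y) dx ∧ dy + (-4*x - 2*y - z) dx ∧ dz + (-2*x - 6*z) dy ∧ dz.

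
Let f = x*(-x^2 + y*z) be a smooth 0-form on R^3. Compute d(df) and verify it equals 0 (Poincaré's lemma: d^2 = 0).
d(df) = 0

Step 1: df = sum_i (∂f/∂x_i) dx_i = (-3*x^2 + y*z) dx + (x*z) dy + (x*y) dz.
Step 2: Apply d again. Using the 1-form formula, the coefficient of dx ∧ dy in d(df) is ∂^2 f/∂x ∂y - ∂^2 f/∂y ∂x = (z) - (z) = 0 (equality of mixed partials for smooth f).
Similarly for dx ∧ dz and dy ∧ dz — all coefficients vanish. So d(df) = 0.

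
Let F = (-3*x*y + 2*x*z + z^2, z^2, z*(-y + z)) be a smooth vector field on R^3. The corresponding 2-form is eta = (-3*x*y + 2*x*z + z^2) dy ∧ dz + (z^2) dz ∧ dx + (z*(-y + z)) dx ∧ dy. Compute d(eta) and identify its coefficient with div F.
d(eta) = (-4*y + 4*z) dx ∧ dy ∧ dz; div F = -4*y + 4*z

For a 2-form in R^3 of the form above, applying d gives a 3-form with coefficient ∂P/∂x + ∂Q/∂y + ∂R/∂z:
  ∂P/∂x = -3*y + 2*z
  ∂Q/∂y = 0
  ∂R/∂z = -y + 2*z
Sum = -4*y + 4*z, which is exactly div F.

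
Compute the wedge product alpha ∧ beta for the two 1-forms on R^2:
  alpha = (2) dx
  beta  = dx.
alpha ∧ beta = 0

Distribute the wedge, using dx_i ∧ dx_j = -dx_j ∧ dx_i and dx_i ∧ dx_i = 0. For each pair (i, j) with i < j, the coefficient of dx_i ∧ dx_j in alpha ∧ beta is (alpha_i * beta_j - alpha_j * beta_i). Collecting: alpha ∧ beta = 0.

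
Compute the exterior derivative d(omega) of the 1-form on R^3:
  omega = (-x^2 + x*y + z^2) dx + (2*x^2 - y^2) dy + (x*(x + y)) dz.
d(omega) = (3*x) dx ∧ dy + (2*x + y - 2*z) dx ∧ dz + (x) dy ∧ dz

For a 1-form omega = sum_i f_i dx_i, the exterior derivative is
  d(omega) = sum_{i < j} (∂f_j/∂x_i - ∂f_i/∂x_j) dx_i ∧ dx_j.
  coefficient of dx ∧ dy: ∂f_2/∂x - ∂f_1/∂y = ∂(2*x^2 - y^2)/∂x - ∂(-x^2 + x*y + z^2)/∂y = 3*x
  coefficient of dx ∧ dz: ∂f_3/∂x - ∂f_1/∂z = ∂(x*(x + y))/∂x - ∂(-x^2 + x*y + z^2)/∂z = 2*x + y - 2*z
  coefficient of dy ∧ dz: ∂f_3/∂y - ∂f_2/∂z = ∂(x*(x + y))/∂y - ∂(2*x^2 - y^2)/∂z = x
Assembling: d(omega) = (3*x) dx ∧ dy + (2*x + y - 2*z) dx ∧ dz + (x) dy ∧ dz.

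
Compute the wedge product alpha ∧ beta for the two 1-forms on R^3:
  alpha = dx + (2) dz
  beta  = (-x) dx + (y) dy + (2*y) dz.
alpha ∧ beta = (y) dx ∧ dy + (2*x + 2*y) dx ∧ dz + (-2*y) dy ∧ dz

Distribute the wedge, using dx_i ∧ dx_j = -dx_j ∧ dx_i and dx_i ∧ dx_i = 0. For each pair (i, j) with i < j, the coefficient of dx_i ∧ dx_j in alpha ∧ beta is (alpha_i * beta_j - alpha_j * beta_i). Collecting: alpha ∧ beta = (y) dx ∧ dy + (2*x + 2*y) dx ∧ dz + (-2*y) dy ∧ dz.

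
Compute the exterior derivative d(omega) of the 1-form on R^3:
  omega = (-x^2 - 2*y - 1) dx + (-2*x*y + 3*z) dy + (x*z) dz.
d(omega) = (2 - 2*y) dx ∧ dy + (z) dx ∧ dz + (-3) dy ∧ dz

For a 1-form omega = sum_i f_i dx_i, the exterior derivative is
  d(omega) = sum_{i < j} (∂f_j/∂x_i - ∂f_i/∂x_j) dx_i ∧ dx_j.
  coefficient of dx ∧ dy: ∂f_2/∂x - ∂f_1/∂y = ∂(-2*x*y + 3*z)/∂x - ∂(-x^2 - 2*y - 1)/∂y = 2 - 2*y
  coefficient of dx ∧ dz: ∂f_3/∂x - ∂f_1/∂z = ∂(x*z)/∂x - ∂(-x^2 - 2*y - 1)/∂z = z
  coefficient of dy ∧ dz: ∂f_3/∂y - ∂f_2/∂z = ∂(x*z)/∂y - ∂(-2*x*y + 3*z)/∂z = -3
Assembling: d(omega) = (2 - 2*y) dx ∧ dy + (z) dx ∧ dz + (-3) dy ∧ dz.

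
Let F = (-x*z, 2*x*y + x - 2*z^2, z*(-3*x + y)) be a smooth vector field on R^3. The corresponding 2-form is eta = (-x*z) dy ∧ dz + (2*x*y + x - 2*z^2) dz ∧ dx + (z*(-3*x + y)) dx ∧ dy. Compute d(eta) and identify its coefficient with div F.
d(eta) = (-x + y - z) dx ∧ dy ∧ dz; div F = -x + y - z

For a 2-form in R^3 of the form above, applying d gives a 3-form with coefficient ∂P/∂x + ∂Q/∂y + ∂R/∂z:
  ∂P/∂x = -z
  ∂Q/∂y = 2*x
  ∂R/∂z = -3*x + y
Sum = -x + y - z, which is exactly div F.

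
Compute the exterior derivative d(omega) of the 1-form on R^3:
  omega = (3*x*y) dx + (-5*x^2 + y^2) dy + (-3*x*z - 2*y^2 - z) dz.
d(omega) = (-13*x) dx ∧ dy + (-3*z) dx ∧ dz + (-4*y) dy ∧ dz

For a 1-form omega = sum_i f_i dx_i, the exterior derivative is
  d(omega) = sum_{i < j} (∂f_j/∂x_i - ∂f_i/∂x_j) dx_i ∧ dx_j.
  coefficient of dx ∧ dy: ∂f_2/∂x - ∂f_1/∂y = ∂(-5*x^2 + y^2)/∂x - ∂(3*x*y)/∂y = -13*x
  coefficient of dx ∧ dz: ∂f_3/∂x - ∂f_1/∂z = ∂(-3*x*z - 2*y^2 - z)/∂x - ∂(3*x*y)/∂z = -3*z
  coefficient of dy ∧ dz: ∂f_3/∂y - ∂f_2/∂z = ∂(-3*x*z - 2*y^2 - z)/∂y - ∂(-5*x^2 + y^2)/∂z = -4*y
Assembling: d(omega) = (-13*x) dx ∧ dy + (-3*z) dx ∧ dz + (-4*y) dy ∧ dz.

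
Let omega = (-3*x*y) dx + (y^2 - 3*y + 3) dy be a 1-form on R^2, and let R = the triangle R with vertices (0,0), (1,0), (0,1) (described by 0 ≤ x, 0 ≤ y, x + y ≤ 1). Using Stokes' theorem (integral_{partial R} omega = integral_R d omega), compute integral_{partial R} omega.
integral_(partial R) omega = 1/2

Stokes: integral_partial_R omega = integral_R d omega with d omega = (∂Q/∂x - ∂P/∂y) dx ∧ dy.
  ∂Q/∂x = 0
  ∂P/∂y = -3*x
  integrand = ∂Q/∂x - ∂P/∂y = 3*x.
Integrating over R: integral_0^1 integral_0^{1-x} (3*x) dy dx = 1/2.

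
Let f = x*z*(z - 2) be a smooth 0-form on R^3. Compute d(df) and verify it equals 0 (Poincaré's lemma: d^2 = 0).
d(df) = 0

Step 1: df = sum_i (∂f/∂x_i) dx_i = (z*(z - 2)) dx + (0) dy + (2*x*(z - 1)) dz.
Step 2: Apply d again. Using the 1-form formula, the coefficient of dx ∧ dy in d(df) is ∂^2 f/∂x ∂y - ∂^2 f/∂y ∂x = (0) - (0) = 0 (equality of mixed partials for smooth f).
Similarly for dx ∧ dz and dy ∧ dz — all coefficients vanish. So d(df) = 0.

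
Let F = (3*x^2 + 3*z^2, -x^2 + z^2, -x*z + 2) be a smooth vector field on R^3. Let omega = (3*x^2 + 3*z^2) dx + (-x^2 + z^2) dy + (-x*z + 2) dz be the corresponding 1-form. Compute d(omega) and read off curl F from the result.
d(omega) = (-2*z) dy ∧ dz + (7*z) dz ∧ dx + (-2*x) dx ∧ dy; curl F = (-2*z, 7*z, -2*x)

d omega = sum_{i<j} (∂f_j/∂x_i - ∂f_i/∂x_j) dx_i ∧ dx_j. Under the identification (dy ∧ dz, dz ∧ dx, dx ∧ dy) ↔ (e_x, e_y, e_z), the coefficients are exactly the components of curl F. Compute:
  ∂R/∂y - ∂Q/∂z = (0) - (2*z) = -2*z
  ∂P/∂z - ∂R/∂x = (6*z) - (-z) = 7*z
  ∂Q/∂x - ∂P/∂y = (-2*x) - (0) = -2*x.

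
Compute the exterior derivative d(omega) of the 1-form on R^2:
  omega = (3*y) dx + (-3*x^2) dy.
d(omega) = (-6*x - 3) dx ∧ dy

For a 1-form omega = sum_i f_i dx_i, the exterior derivative is
  d(omega) = sum_{i < j} (∂f_j/∂x_i - ∂f_i/∂x_j) dx_i ∧ dx_j.
  coefficient of dx ∧ dy: ∂f_2/∂x - ∂f_1/∂y = ∂(-3*x^2)/∂x - ∂(3*y)/∂y = -6*x - 3
Assembling: d(omega) = (-6*x - 3) dx ∧ dy.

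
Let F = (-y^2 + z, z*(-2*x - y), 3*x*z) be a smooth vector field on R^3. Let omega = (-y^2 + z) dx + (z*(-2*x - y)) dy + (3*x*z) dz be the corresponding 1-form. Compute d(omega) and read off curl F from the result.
d(omega) = (2*x + y) dy ∧ dz + (1 - 3*z) dz ∧ dx + (2*y - 2*z) dx ∧ dy; curl F = (2*x + y, 1 - 3*z, 2*y - 2*z)

d omega = sum_{i<j} (∂f_j/∂x_i - ∂f_i/∂x_j) dx_i ∧ dx_j. Under the identification (dy ∧ dz, dz ∧ dx, dx ∧ dy) ↔ (e_x, e_y, e_z), the coefficients are exactly the components of curl F. Compute:
  ∂R/∂y - ∂Q/∂z = (0) - (-2*x - y) = 2*x + y
  ∂P/∂z - ∂R/∂x = (1) - (3*z) = 1 - 3*z
  ∂Q/∂x - ∂P/∂y = (-2*z) - (-2*y) = 2*y - 2*z.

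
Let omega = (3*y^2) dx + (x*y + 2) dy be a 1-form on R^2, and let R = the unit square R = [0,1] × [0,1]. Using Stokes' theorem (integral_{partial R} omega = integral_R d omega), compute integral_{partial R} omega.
integral_(partial R) omega = -5/2

Stokes: integral_partial_R omega = integral_R d omega with d omega = (∂Q/∂x - ∂P/∂y) dx ∧ dy.
  ∂Q/∂x = y
  ∂P/∂y = 6*y
  integrand = ∂Q/∂x - ∂P/∂y = -5*y.
Integrating over R: integral_0^1 integral_0^1 (-5*y) dx dy = -5/2.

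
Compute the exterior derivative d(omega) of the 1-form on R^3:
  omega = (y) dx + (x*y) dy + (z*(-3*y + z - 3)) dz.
d(omega) = (y - 1) dx ∧ dy + (-3*z) dy ∧ dz

For a 1-form omega = sum_i f_i dx_i, the exterior derivative is
  d(omega) = sum_{i < j} (∂f_j/∂x_i - ∂f_i/∂x_j) dx_i ∧ dx_j.
  coefficient of dx ∧ dy: ∂f_2/∂x - ∂f_1/∂y = ∂(x*y)/∂x - ∂(y)/∂y = y - 1
  coefficient of dy ∧ dz: ∂f_3/∂y - ∂f_2/∂z = ∂(z*(-3*y + z - 3))/∂y - ∂(x*y)/∂z = -3*z
Assembling: d(omega) = (y - 1) dx ∧ dy + (-3*z) dy ∧ dz.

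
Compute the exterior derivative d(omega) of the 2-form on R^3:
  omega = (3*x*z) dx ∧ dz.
d(omega) = 0

For a 2-form omega = sum_{i<j} g_{ij} dx_i ∧ dx_j, the exterior derivative is
  d(omega) = sum_{i<j} d(g_{ij}) ∧ dx_i ∧ dx_j = sum_{i<j, k} (∂g_{ij}/∂x_k) dx_k ∧ dx_i ∧ dx_j.
Expand each term, using dx_k ∧ dx_i ∧ dx_j = sgn(permutation) dx_{(a)} ∧ dx_{(b)} ∧ dx_{(c)} with (a < b < c) sorted:

Collecting like 3-forms: d(omega) = 0.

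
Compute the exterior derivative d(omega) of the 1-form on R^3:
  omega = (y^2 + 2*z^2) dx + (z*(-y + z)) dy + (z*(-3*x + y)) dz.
d(omega) = (-2*y) dx ∧ dy + (-7*z) dx ∧ dz + (y - z) dy ∧ dz

For a 1-form omega = sum_i f_i dx_i, the exterior derivative is
  d(omega) = sum_{i < j} (∂f_j/∂x_i - ∂f_i/∂x_j) dx_i ∧ dx_j.
  coefficient of dx ∧ dy: ∂f_2/∂x - ∂f_1/∂y = ∂(z*(-y + z))/∂x - ∂(y^2 + 2*z^2)/∂y = -2*y
  coefficient of dx ∧ dz: ∂f_3/∂x - ∂f_1/∂z = ∂(z*(-3*x + y))/∂x - ∂(y^2 + 2*z^2)/∂z = -7*z
  coefficient of dy ∧ dz: ∂f_3/∂y - ∂f_2/∂z = ∂(z*(-3*x + y))/∂y - ∂(z*(-y + z))/∂z = y - z
Assembling: d(omega) = (-2*y) dx ∧ dy + (-7*z) dx ∧ dz + (y - z) dy ∧ dz.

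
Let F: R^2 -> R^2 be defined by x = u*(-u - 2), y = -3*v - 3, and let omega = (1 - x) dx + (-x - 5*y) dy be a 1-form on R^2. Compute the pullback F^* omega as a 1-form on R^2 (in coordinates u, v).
F^* omega = (-2*u^3 - 6*u^2 - 6*u - 2) du + (-3*u^2 - 6*u - 45*v - 45) dv

Using F^*(f dg) = (f ∘ F) d(g ∘ F), substitute each coordinate x_i by F_i(u, v) in f_i, and replace dx_i by d F_i = (∂F_i/∂u) du + (∂F_i/∂v) dv.
  For the x component: f_1(F) = u^2 + 2*u + 1; d F_1 = (-2*u - 2) du + (0) dv
  For the y component: f_2(F) = u^2 + 2*u + 15*v + 15; d F_2 = (0) du + (-3) dv
Combining and collecting du, dv coefficients:
  coeff of du: -2*u^3 - 6*u^2 - 6*u - 2
  coeff of dv: -3*u^2 - 6*u - 45*v - 45
F^* omega = (-2*u^3 - 6*u^2 - 6*u - 2) du + (-3*u^2 - 6*u - 45*v - 45) dv.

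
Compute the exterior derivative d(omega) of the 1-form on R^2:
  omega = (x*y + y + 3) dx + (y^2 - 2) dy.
d(omega) = (-x - 1) dx ∧ dy

For a 1-form omega = sum_i f_i dx_i, the exterior derivative is
  d(omega) = sum_{i < j} (∂f_j/∂x_i - ∂f_i/∂x_j) dx_i ∧ dx_j.
  coefficient of dx ∧ dy: ∂f_2/∂x - ∂f_1/∂y = ∂(y^2 - 2)/∂x - ∂(x*y + y + 3)/∂y = -x - 1
Assembling: d(omega) = (-x - 1) dx ∧ dy.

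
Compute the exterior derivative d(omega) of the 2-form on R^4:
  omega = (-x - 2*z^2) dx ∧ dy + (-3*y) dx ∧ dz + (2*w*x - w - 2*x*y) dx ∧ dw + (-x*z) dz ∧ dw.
d(omega) = (3 - 4*z) dx ∧ dy ∧ dz + (2*x) dx ∧ dy ∧ dw + (-z) dx ∧ dz ∧ dw

For a 2-form omega = sum_{i<j} g_{ij} dx_i ∧ dx_j, the exterior derivative is
  d(omega) = sum_{i<j} d(g_{ij}) ∧ dx_i ∧ dx_j = sum_{i<j, k} (∂g_{ij}/∂x_k) dx_k ∧ dx_i ∧ dx_j.
Expand each term, using dx_k ∧ dx_i ∧ dx_j = sgn(permutation) dx_{(a)} ∧ dx_{(b)} ∧ dx_{(c)} with (a < b < c) sorted:
  d(-x - 2*z^2) includes (∂/∂z)(-x - 2*z^2) dz = (-4*z) dz, which multiplied by dx ∧ dy gives (-4*z) dx ∧ dy ∧ dz
  d(-3*y) includes (∂/∂y)(-3*y) dy = (-3) dy, which multiplied by dx ∧ dz gives (3) dx ∧ dy ∧ dz
  d(2*w*x - w - 2*x*y) includes (∂/∂y)(2*w*x - w - 2*x*y) dy = (-2*x) dy, which multiplied by dx ∧ dw gives (2*x) dx ∧ dy ∧ dw
  d(-x*z) includes (∂/∂x)(-x*z) dx = (-z) dx, which multiplied by dz ∧ dw gives (-z) dx ∧ dz ∧ dw
Collecting like 3-forms: d(omega) = (3 - 4*z) dx ∧ dy ∧ dz + (2*x) dx ∧ dy ∧ dw + (-z) dx ∧ dz ∧ dw.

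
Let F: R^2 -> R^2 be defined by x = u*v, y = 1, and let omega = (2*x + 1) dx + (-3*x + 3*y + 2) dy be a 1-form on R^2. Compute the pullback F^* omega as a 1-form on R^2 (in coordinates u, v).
F^* omega = (v*(2*u*v + 1)) du + (u*(2*u*v + 1)) dv

Using F^*(f dg) = (f ∘ F) d(g ∘ F), substitute each coordinate x_i by F_i(u, v) in f_i, and replace dx_i by d F_i = (∂F_i/∂u) du + (∂F_i/∂v) dv.
  For the x component: f_1(F) = 2*u*v + 1; d F_1 = (v) du + (u) dv
  For the y component: f_2(F) = -3*u*v + 5; d F_2 = (0) du + (0) dv
Combining and collecting du, dv coefficients:
  coeff of du: v*(2*u*v + 1)
  coeff of dv: u*(2*u*v + 1)
F^* omega = (v*(2*u*v + 1)) du + (u*(2*u*v + 1)) dv.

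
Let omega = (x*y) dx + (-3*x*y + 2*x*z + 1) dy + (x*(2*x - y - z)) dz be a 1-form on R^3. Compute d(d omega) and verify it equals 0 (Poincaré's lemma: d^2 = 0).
d(d omega) = 0

Step 1: d omega = sum_{i<j} (∂f_j/∂x_i - ∂f_i/∂x_j) dx_i ∧ dx_j:
  coeff of dx ∧ dy: -x - 3*y + 2*z
  coeff of dx ∧ dz: 4*x - y - z
  coeff of dy ∧ dz: -3*x
Step 2: Apply d again to each 2-form coefficient. The only possible 3-form in R^3 is dx ∧ dy ∧ dz, with coefficient
  ∂(coeff of dy∧dz)/∂x - ∂(coeff of dx∧dz)/∂y + ∂(coeff of dx∧dy)/∂z
  = ∂/∂x (-3*x) - ∂/∂y (4*x - y - z) + ∂/∂z (-x - 3*y + 2*z).
Each of these terms simplifies to sums of mixed partials that cancel in pairs. The result is 0 (by equality of mixed partials for smooth functions — Schwarz / Clairaut).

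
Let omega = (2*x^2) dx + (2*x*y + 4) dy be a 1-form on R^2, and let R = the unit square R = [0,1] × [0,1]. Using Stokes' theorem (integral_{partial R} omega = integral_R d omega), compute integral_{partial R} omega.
integral_(partial R) omega = 1

Stokes: integral_partial_R omega = integral_R d omega with d omega = (∂Q/∂x - ∂P/∂y) dx ∧ dy.
  ∂Q/∂x = 2*y
  ∂P/∂y = 0
  integrand = ∂Q/∂x - ∂P/∂y = 2*y.
Integrating over R: integral_0^1 integral_0^1 (2*y) dx dy = 1.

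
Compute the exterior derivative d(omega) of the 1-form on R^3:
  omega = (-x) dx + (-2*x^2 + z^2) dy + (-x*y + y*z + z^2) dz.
d(omega) = (-4*x) dx ∧ dy + (-y) dx ∧ dz + (-x - z) dy ∧ dz

For a 1-form omega = sum_i f_i dx_i, the exterior derivative is
  d(omega) = sum_{i < j} (∂f_j/∂x_i - ∂f_i/∂x_j) dx_i ∧ dx_j.
  coefficient of dx ∧ dy: ∂f_2/∂x - ∂f_1/∂y = ∂(-2*x^2 + z^2)/∂x - ∂(-x)/∂y = -4*x
  coefficient of dx ∧ dz: ∂f_3/∂x - ∂f_1/∂z = ∂(-x*y + y*z + z^2)/∂x - ∂(-x)/∂z = -y
  coefficient of dy ∧ dz: ∂f_3/∂y - ∂f_2/∂z = ∂(-x*y + y*z + z^2)/∂y - ∂(-2*x^2 + z^2)/∂z = -x - z
Assembling: d(omega) = (-4*x) dx ∧ dy + (-y) dx ∧ dz + (-x - z) dy ∧ dz.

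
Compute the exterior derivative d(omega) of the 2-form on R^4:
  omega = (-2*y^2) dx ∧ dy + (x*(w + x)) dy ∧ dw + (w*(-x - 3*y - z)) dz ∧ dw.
d(omega) = (w + 2*x) dx ∧ dy ∧ dw + (-w) dx ∧ dz ∧ dw + (-3*w) dy ∧ dz ∧ dw

For a 2-form omega = sum_{i<j} g_{ij} dx_i ∧ dx_j, the exterior derivative is
  d(omega) = sum_{i<j} d(g_{ij}) ∧ dx_i ∧ dx_j = sum_{i<j, k} (∂g_{ij}/∂x_k) dx_k ∧ dx_i ∧ dx_j.
Expand each term, using dx_k ∧ dx_i ∧ dx_j = sgn(permutation) dx_{(a)} ∧ dx_{(b)} ∧ dx_{(c)} with (a < b < c) sorted:
  d(x*(w + x)) includes (∂/∂x)(x*(w + x)) dx = (w + 2*x) dx, which multiplied by dy ∧ dw gives (w + 2*x) dx ∧ dy ∧ dw
  d(w*(-x - 3*y - z)) includes (∂/∂x)(w*(-x - 3*y - z)) dx = (-w) dx, which multiplied by dz ∧ dw gives (-w) dx ∧ dz ∧ dw
  d(w*(-x - 3*y - z)) includes (∂/∂y)(w*(-x - 3*y - z)) dy = (-3*w) dy, which multiplied by dz ∧ dw gives (-3*w) dy ∧ dz ∧ dw
Collecting like 3-forms: d(omega) = (w + 2*x) dx ∧ dy ∧ dw + (-w) dx ∧ dz ∧ dw + (-3*w) dy ∧ dz ∧ dw.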